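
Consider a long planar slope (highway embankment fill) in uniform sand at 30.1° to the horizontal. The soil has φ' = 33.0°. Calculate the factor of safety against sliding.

FS = 1.12

For a dry cohesionless infinite slope the factor of safety is FS = tanφ' / tanβ.
FS = tan33.0° / tan30.1° = 0.6494 / 0.5797 = 1.120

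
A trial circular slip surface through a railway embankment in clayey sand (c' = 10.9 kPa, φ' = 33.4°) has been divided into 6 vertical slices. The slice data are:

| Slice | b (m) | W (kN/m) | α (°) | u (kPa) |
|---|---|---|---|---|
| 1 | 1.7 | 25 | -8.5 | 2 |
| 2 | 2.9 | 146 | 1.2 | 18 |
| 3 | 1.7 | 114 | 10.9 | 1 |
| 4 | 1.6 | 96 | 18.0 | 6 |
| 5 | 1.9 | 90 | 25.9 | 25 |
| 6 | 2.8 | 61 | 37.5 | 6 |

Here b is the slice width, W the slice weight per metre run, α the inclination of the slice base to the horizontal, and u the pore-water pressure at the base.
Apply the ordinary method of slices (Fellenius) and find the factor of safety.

Ordinary method of slices: FS = Σ[c'·Δl_i + (W_i cosα_i − u_i·Δl_i)·tanφ'] / Σ W_i sinα_i, with Δl_i = b_i / cosα_i.
Slice 1: Δl = 1.7/cos(-8.5°) = 1.719 m; N'_1 = 25·cos(-8.5°) − 2·1.719 = 21.3; c'Δl = 18.74; W sinα = -3.7
Slice 2: Δl = 2.9/cos1.2° = 2.901 m; N'_2 = 146·cos1.2° − 18·2.901 = 93.8; c'Δl = 31.62; W sinα = 3.1
Slice 3: Δl = 1.7/cos10.9° = 1.731 m; N'_3 = 114·cos10.9° − 1·1.731 = 110.2; c'Δl = 18.87; W sinα = 21.6
Slice 4: Δl = 1.6/cos18.0° = 1.682 m; N'_4 = 96·cos18.0° − 6·1.682 = 81.2; c'Δl = 18.34; W sinα = 29.7
Slice 5: Δl = 1.9/cos25.9° = 2.112 m; N'_5 = 90·cos25.9° − 25·2.112 = 28.2; c'Δl = 23.02; W sinα = 39.3
Slice 6: Δl = 2.8/cos37.5° = 3.529 m; N'_6 = 61·cos37.5° − 6·3.529 = 27.2; c'Δl = 38.47; W sinα = 37.1
Σc'Δl = 149.1 kN/m; ΣN' = 361.8 kN/m; ΣW sinα = 127.0 kN/m
Resisting = 149.1 + 361.8·tan33.4° = 149.1 + 238.6 = 387.6 kN/m
FS = 387.6 / 127.0 = 3.052

FS = 3.05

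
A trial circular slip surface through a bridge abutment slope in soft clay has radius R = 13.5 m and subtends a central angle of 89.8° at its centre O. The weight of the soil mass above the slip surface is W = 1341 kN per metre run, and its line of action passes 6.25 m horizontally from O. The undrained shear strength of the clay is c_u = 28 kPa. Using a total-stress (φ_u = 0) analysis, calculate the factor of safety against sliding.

Taking moments about the centre O, the resisting moment is provided by the undrained shear strength acting along the arc:
Arc length L_a = R·θ = 13.5·(89.8°·π/180) = 13.5·1.5673 = 21.16 m
M_R = c_u·L_a·R = 28·21.16·13.5 = 7998.0 kN·m/m
M_D = W·d = 1341·6.25 = 8381.2 kN·m/m
FS = M_R / M_D = 7998.0 / 8381.2 = 0.954

FS = 0.95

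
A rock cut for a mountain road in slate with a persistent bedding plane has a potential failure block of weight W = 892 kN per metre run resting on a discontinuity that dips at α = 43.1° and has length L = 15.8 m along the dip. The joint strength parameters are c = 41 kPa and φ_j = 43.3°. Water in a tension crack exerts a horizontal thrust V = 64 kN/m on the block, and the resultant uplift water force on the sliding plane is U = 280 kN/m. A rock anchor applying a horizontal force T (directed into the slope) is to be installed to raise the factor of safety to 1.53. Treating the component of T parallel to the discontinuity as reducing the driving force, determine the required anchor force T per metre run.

T = 27 kN/m

Resolving forces along and normal to the sliding plane, with the horizontal anchor force T adding T·sinα to the effective normal force and T·cosα acting up the plane against the driving force:
FS = [cL + (W cosα − U − V sinα + T sinα) tanφ_j] / [W sinα + V cosα − T cosα]
Without the anchor: N' = 327.6 kN/m, driving T_d = 656.2 kN/m, resisting R = 41·15.8 + 327.6·tan43.3° = 956.5 kN/m, FS = 1.46.
Setting FS = 1.53 and solving for T:
1.53·(656.2 − T cos43.1°) = 956.5 + T sin43.1°·tan43.3°
T·(sin43.1°·tan43.3° + 1.53·cos43.1°) = 1.53·656.2 − 956.5
T·(0.6833·0.9424 + 1.53·0.7302) = 1004.0 − 956.5 = 47.5
T·1.7610 = 47.5
T = 27.0 kN/m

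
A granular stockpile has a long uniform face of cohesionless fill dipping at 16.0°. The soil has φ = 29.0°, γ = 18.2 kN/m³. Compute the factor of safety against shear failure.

FS = 1.93

For a dry cohesionless infinite slope the factor of safety is FS = tanφ / tanβ.
FS = tan29.0° / tan16.0° = 0.5543 / 0.2867 = 1.933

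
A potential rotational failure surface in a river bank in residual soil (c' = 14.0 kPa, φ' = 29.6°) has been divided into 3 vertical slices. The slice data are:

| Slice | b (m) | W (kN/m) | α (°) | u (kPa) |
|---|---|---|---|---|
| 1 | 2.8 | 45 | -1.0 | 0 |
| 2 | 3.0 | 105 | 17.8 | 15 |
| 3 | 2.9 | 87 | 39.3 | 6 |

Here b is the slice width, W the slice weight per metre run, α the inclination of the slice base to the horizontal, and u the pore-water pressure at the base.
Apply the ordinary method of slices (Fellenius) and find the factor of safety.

FS = 2.51

Ordinary method of slices: FS = Σ[c'·Δl_i + (W_i cosα_i − u_i·Δl_i)·tanφ'] / Σ W_i sinα_i, with Δl_i = b_i / cosα_i.
Slice 1: Δl = 2.8/cos(-1.0°) = 2.800 m; N'_1 = 45·cos(-1.0°) − 0·2.800 = 45.0; c'Δl = 39.21; W sinα = -0.8
Slice 2: Δl = 3.0/cos17.8° = 3.151 m; N'_2 = 105·cos17.8° − 15·3.151 = 52.7; c'Δl = 44.11; W sinα = 32.1
Slice 3: Δl = 2.9/cos39.3° = 3.748 m; N'_3 = 87·cos39.3° − 6·3.748 = 44.8; c'Δl = 52.47; W sinα = 55.1
Σc'Δl = 135.8 kN/m; ΣN' = 142.5 kN/m; ΣW sinα = 86.4 kN/m
Resisting = 135.8 + 142.5·tan29.6° = 135.8 + 81.0 = 216.8 kN/m
FS = 216.8 / 86.4 = 2.508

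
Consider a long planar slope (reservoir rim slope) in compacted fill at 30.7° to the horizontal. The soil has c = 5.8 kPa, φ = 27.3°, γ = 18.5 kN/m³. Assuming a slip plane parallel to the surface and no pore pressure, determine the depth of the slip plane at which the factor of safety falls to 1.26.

Setting FS = 1.26 in FS = [c + γz cos²β tanφ] / [γz sinβ cosβ] and solving for z:
z = c / [γ cosβ (FS·sinβ − cosβ·tanφ)]
  = 5.8 / [18.5·cos30.7°·(1.26·sin30.7° − cos30.7°·tan27.3°)]
  = 5.8 / [18.5·0.8599·(1.26·0.5105 − 0.8599·0.5161)]
  = 5.8 / 3.1732 = 1.828 m

z = 1.83 m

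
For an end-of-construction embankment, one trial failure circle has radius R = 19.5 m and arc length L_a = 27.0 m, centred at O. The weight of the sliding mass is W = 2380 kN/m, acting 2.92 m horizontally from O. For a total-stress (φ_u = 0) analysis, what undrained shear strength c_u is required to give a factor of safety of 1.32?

c_u = 17.4 kPa

FS = c_u·L_a·R / (W·d), so c_u = FS·W·d / (L_a·R).
c_u = 1.32·2380·2.92 / (27.00·19.5) = 9173.5 / 526.50 = 17.42 kPa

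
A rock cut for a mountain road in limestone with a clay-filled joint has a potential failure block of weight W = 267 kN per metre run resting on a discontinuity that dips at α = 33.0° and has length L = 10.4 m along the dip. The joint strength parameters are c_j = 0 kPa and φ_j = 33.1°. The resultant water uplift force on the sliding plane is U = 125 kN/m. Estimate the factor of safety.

FS = 0.44

Resolving the block weight along and normal to the plane and applying the Mohr–Coulomb strength on the joint:
N' = W cosα − U = 267·cos33.0° − 125 = 98.9 kN/m
Driving force T = W sinα = 267·sin33.0° = 145.4 kN/m
Resisting force R = c_j·L + N'·tanφ_j = 0·10.4 + 98.9·tan33.1° = 0.0 + 64.5 = 64.5 kN/m
FS = R / T = 64.5 / 145.4 = 0.443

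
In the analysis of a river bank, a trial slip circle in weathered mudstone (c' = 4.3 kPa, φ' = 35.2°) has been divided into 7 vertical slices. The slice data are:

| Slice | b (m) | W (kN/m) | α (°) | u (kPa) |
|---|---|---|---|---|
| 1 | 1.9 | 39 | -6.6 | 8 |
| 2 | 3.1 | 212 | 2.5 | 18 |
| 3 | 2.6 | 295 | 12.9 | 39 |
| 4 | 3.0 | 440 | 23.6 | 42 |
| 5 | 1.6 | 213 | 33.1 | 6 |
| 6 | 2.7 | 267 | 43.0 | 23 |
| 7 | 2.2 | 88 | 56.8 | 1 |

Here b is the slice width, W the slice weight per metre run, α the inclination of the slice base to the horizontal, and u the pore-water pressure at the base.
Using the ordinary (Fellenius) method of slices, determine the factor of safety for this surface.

Ordinary method of slices: FS = Σ[c'·Δl_i + (W_i cosα_i − u_i·Δl_i)·tanφ'] / Σ W_i sinα_i, with Δl_i = b_i / cosα_i.
Slice 1: Δl = 1.9/cos(-6.6°) = 1.913 m; N'_1 = 39·cos(-6.6°) − 8·1.913 = 23.4; c'Δl = 8.22; W sinα = -4.5
Slice 2: Δl = 3.1/cos2.5° = 3.103 m; N'_2 = 212·cos2.5° − 18·3.103 = 155.9; c'Δl = 13.34; W sinα = 9.2
Slice 3: Δl = 2.6/cos12.9° = 2.667 m; N'_3 = 295·cos12.9° − 39·2.667 = 183.5; c'Δl = 11.47; W sinα = 65.9
Slice 4: Δl = 3.0/cos23.6° = 3.274 m; N'_4 = 440·cos23.6° − 42·3.274 = 265.7; c'Δl = 14.08; W sinα = 176.2
Slice 5: Δl = 1.6/cos33.1° = 1.910 m; N'_5 = 213·cos33.1° − 6·1.910 = 167.0; c'Δl = 8.21; W sinα = 116.3
Slice 6: Δl = 2.7/cos43.0° = 3.692 m; N'_6 = 267·cos43.0° − 23·3.692 = 110.4; c'Δl = 15.87; W sinα = 182.1
Slice 7: Δl = 2.2/cos56.8° = 4.018 m; N'_7 = 88·cos56.8° − 1·4.018 = 44.2; c'Δl = 17.28; W sinα = 73.6
Σc'Δl = 88.5 kN/m; ΣN' = 950.1 kN/m; ΣW sinα = 618.8 kN/m
Resisting = 88.5 + 950.1·tan35.2° = 88.5 + 670.2 = 758.7 kN/m
FS = 758.7 / 618.8 = 1.226

FS = 1.23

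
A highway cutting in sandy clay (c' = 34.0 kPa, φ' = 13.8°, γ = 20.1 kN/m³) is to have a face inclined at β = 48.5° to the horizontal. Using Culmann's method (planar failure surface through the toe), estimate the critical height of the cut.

H_c = 27.67 m

Culmann's analysis gives the critical failure plane at α_cr = (β + φ')/2 = (48.5 + 13.8)/2 = 31.1°, and the critical height
H_c = (4c'/γ) · sinβ cosφ' / [1 − cos(β − φ')]
    = (4·34.0/20.1) · sin48.5°·cos13.8° / [1 − cos(34.7°)]
    = 6.766 · 0.7490·0.9711 / [1 − 0.8221]
    = 6.766 · 0.7273 / 0.1779
    = 27.67 m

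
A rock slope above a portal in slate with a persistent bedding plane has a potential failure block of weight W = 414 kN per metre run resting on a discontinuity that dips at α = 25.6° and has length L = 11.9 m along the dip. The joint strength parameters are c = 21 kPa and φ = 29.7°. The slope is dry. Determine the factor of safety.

FS = 2.59

Resolving the block weight along and normal to the plane and applying the Mohr–Coulomb strength on the joint:
N' = W cosα = 414·cos25.6° = 373.4 kN/m
Driving force T = W sinα = 414·sin25.6° = 178.9 kN/m
Resisting force R = c·L + N'·tanφ = 21·11.9 + 373.4·tan29.7° = 249.9 + 213.0 = 462.9 kN/m
FS = R / T = 462.9 / 178.9 = 2.587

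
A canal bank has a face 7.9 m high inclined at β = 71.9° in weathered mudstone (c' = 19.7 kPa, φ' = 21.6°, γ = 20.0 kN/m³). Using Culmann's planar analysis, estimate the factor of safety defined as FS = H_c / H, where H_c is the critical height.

H_c = (4c'/γ) · sinβ cosφ' / [1 − cos(β − φ')]
    = (4·19.7/20.0) · sin71.9°·cos21.6° / [1 − cos50.3°]
    = 3.940 · 0.8838 / 0.3612 = 9.64 m
FS = H_c / H = 9.64 / 7.9 = 1.220

FS = 1.22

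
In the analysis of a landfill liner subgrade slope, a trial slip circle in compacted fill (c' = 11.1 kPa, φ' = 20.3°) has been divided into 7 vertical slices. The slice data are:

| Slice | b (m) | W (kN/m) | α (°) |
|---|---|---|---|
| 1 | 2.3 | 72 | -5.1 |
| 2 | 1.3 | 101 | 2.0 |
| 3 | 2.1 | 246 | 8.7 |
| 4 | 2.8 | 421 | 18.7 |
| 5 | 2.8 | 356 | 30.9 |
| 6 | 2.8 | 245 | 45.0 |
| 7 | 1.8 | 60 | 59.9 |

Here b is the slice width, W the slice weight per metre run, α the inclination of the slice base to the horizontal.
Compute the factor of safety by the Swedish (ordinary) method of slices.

Ordinary method of slices: FS = Σ[c'·Δl_i + (W_i cosα_i)·tanφ'] / Σ W_i sinα_i, with Δl_i = b_i / cosα_i.
Slice 1: Δl = 2.3/cos(-5.1°) = 2.309 m; N'_1 = 72·cos(-5.1°) = 71.7; c'Δl = 25.63; W sinα = -6.4
Slice 2: Δl = 1.3/cos2.0° = 1.301 m; N'_2 = 101·cos2.0° = 100.9; c'Δl = 14.44; W sinα = 3.5
Slice 3: Δl = 2.1/cos8.7° = 2.124 m; N'_3 = 246·cos8.7° = 243.2; c'Δl = 23.58; W sinα = 37.2
Slice 4: Δl = 2.8/cos18.7° = 2.956 m; N'_4 = 421·cos18.7° = 398.8; c'Δl = 32.81; W sinα = 135.0
Slice 5: Δl = 2.8/cos30.9° = 3.263 m; N'_5 = 356·cos30.9° = 305.5; c'Δl = 36.22; W sinα = 182.8
Slice 6: Δl = 2.8/cos45.0° = 3.960 m; N'_6 = 245·cos45.0° = 173.2; c'Δl = 43.95; W sinα = 173.2
Slice 7: Δl = 1.8/cos59.9° = 3.589 m; N'_7 = 60·cos59.9° = 30.1; c'Δl = 39.84; W sinα = 51.9
Σc'Δl = 216.5 kN/m; ΣN' = 1323.4 kN/m; ΣW sinα = 577.3 kN/m
Resisting = 216.5 + 1323.4·tan20.3° = 216.5 + 489.5 = 706.0 kN/m
FS = 706.0 / 577.3 = 1.223

FS = 1.22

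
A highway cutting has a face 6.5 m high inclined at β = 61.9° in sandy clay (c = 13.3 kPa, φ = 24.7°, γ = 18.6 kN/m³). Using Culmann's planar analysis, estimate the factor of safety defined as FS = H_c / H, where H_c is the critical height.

H_c = (4c/γ) · sinβ cosφ / [1 − cos(β − φ)]
    = (4·13.3/18.6) · sin61.9°·cos24.7° / [1 − cos37.2°]
    = 2.860 · 0.8014 / 0.2035 = 11.27 m
FS = H_c / H = 11.27 / 6.5 = 1.733

FS = 1.73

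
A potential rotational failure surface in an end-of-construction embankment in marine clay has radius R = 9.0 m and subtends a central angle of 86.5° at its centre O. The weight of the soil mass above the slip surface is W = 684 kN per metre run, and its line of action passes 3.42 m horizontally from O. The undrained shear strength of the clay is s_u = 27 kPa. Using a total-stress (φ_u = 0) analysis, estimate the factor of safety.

FS = 1.41

Taking moments about the centre O, the resisting moment is provided by the undrained shear strength acting along the arc:
Arc length L_a = R·θ = 9.0·(86.5°·π/180) = 9.0·1.5097 = 13.59 m
M_R = s_u·L_a·R = 27·13.59·9.0 = 3301.7 kN·m/m
M_D = W·d = 684·3.42 = 2339.3 kN·m/m
FS = M_R / M_D = 3301.7 / 2339.3 = 1.411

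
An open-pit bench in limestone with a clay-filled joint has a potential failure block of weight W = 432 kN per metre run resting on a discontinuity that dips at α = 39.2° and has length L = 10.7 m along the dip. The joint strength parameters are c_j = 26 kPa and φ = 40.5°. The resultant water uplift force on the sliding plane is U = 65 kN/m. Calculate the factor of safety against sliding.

FS = 1.86

Resolving the block weight along and normal to the plane and applying the Mohr–Coulomb strength on the joint:
N' = W cosα − U = 432·cos39.2° − 65 = 269.8 kN/m
Driving force T = W sinα = 432·sin39.2° = 273.0 kN/m
Resisting force R = c_j·L + N'·tanφ = 26·10.7 + 269.8·tan40.5° = 278.2 + 230.4 = 508.6 kN/m
FS = R / T = 508.6 / 273.0 = 1.863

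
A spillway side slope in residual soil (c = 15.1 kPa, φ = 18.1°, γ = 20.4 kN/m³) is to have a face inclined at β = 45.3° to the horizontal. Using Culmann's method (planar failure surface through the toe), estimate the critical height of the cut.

Culmann's analysis gives the critical failure plane at α_cr = (β + φ)/2 = (45.3 + 18.1)/2 = 31.7°, and the critical height
H_c = (4c/γ) · sinβ cosφ / [1 − cos(β − φ)]
    = (4·15.1/20.4) · sin45.3°·cos18.1° / [1 − cos(27.2°)]
    = 2.961 · 0.7108·0.9505 / [1 − 0.8894]
    = 2.961 · 0.6756 / 0.1106
    = 18.09 m

H_c = 18.09 m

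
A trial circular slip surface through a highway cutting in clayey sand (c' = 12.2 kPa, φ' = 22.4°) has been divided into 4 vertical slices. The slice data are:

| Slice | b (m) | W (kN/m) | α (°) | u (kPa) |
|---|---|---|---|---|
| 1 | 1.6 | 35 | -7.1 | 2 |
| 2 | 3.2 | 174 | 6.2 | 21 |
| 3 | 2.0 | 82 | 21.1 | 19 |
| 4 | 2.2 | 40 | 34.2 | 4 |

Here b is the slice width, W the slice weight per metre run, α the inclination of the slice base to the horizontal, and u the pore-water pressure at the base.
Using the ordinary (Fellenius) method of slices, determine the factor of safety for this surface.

Ordinary method of slices: FS = Σ[c'·Δl_i + (W_i cosα_i − u_i·Δl_i)·tanφ'] / Σ W_i sinα_i, with Δl_i = b_i / cosα_i.
Slice 1: Δl = 1.6/cos(-7.1°) = 1.612 m; N'_1 = 35·cos(-7.1°) − 2·1.612 = 31.5; c'Δl = 19.67; W sinα = -4.3
Slice 2: Δl = 3.2/cos6.2° = 3.219 m; N'_2 = 174·cos6.2° − 21·3.219 = 105.4; c'Δl = 39.27; W sinα = 18.8
Slice 3: Δl = 2.0/cos21.1° = 2.144 m; N'_3 = 82·cos21.1° − 19·2.144 = 35.8; c'Δl = 26.15; W sinα = 29.5
Slice 4: Δl = 2.2/cos34.2° = 2.660 m; N'_4 = 40·cos34.2° − 4·2.660 = 22.4; c'Δl = 32.45; W sinα = 22.5
Σc'Δl = 117.5 kN/m; ΣN' = 195.1 kN/m; ΣW sinα = 66.5 kN/m
Resisting = 117.5 + 195.1·tan22.4° = 117.5 + 80.4 = 198.0 kN/m
FS = 198.0 / 66.5 = 2.978

FS = 2.98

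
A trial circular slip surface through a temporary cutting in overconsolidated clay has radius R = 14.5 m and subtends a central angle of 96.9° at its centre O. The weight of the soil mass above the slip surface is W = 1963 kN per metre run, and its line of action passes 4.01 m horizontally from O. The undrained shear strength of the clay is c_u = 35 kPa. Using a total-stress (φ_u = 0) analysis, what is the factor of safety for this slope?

Taking moments about the centre O, the resisting moment is provided by the undrained shear strength acting along the arc:
Arc length L_a = R·θ = 14.5·(96.9°·π/180) = 14.5·1.6912 = 24.52 m
M_R = c_u·L_a·R = 35·24.52·14.5 = 12445.3 kN·m/m
M_D = W·d = 1963·4.01 = 7871.6 kN·m/m
FS = M_R / M_D = 12445.3 / 7871.6 = 1.581

FS = 1.58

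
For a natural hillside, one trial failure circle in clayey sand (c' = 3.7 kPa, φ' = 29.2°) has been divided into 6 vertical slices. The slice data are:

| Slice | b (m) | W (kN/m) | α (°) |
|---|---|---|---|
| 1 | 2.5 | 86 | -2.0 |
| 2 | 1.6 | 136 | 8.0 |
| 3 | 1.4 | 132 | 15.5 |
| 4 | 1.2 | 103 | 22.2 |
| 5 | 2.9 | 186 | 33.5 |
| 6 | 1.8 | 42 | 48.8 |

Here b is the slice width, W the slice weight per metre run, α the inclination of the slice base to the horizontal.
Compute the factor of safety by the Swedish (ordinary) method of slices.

FS = 1.77

Ordinary method of slices: FS = Σ[c'·Δl_i + (W_i cosα_i)·tanφ'] / Σ W_i sinα_i, with Δl_i = b_i / cosα_i.
Slice 1: Δl = 2.5/cos(-2.0°) = 2.502 m; N'_1 = 86·cos(-2.0°) = 85.9; c'Δl = 9.26; W sinα = -3.0
Slice 2: Δl = 1.6/cos8.0° = 1.616 m; N'_2 = 136·cos8.0° = 134.7; c'Δl = 5.98; W sinα = 18.9
Slice 3: Δl = 1.4/cos15.5° = 1.453 m; N'_3 = 132·cos15.5° = 127.2; c'Δl = 5.38; W sinα = 35.3
Slice 4: Δl = 1.2/cos22.2° = 1.296 m; N'_4 = 103·cos22.2° = 95.4; c'Δl = 4.80; W sinα = 38.9
Slice 5: Δl = 2.9/cos33.5° = 3.478 m; N'_5 = 186·cos33.5° = 155.1; c'Δl = 12.87; W sinα = 102.7
Slice 6: Δl = 1.8/cos48.8° = 2.733 m; N'_6 = 42·cos48.8° = 27.7; c'Δl = 10.11; W sinα = 31.6
Σc'Δl = 48.4 kN/m; ΣN' = 626.0 kN/m; ΣW sinα = 224.4 kN/m
Resisting = 48.4 + 626.0·tan29.2° = 48.4 + 349.8 = 398.2 kN/m
FS = 398.2 / 224.4 = 1.775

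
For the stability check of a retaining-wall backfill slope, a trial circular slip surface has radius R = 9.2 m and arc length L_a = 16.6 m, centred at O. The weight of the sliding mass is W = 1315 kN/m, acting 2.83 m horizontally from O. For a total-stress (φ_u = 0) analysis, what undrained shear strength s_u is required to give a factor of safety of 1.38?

FS = s_u·L_a·R / (W·d), so s_u = FS·W·d / (L_a·R).
s_u = 1.38·1315·2.83 / (16.60·9.2) = 5135.6 / 152.72 = 33.63 kPa

s_u = 33.6 kPa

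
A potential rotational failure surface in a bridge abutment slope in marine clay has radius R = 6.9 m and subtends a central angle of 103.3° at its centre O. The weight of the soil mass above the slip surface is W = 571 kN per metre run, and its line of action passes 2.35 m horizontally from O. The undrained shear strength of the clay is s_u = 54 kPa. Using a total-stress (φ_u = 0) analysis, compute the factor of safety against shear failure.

Taking moments about the centre O, the resisting moment is provided by the undrained shear strength acting along the arc:
Arc length L_a = R·θ = 6.9·(103.3°·π/180) = 6.9·1.8029 = 12.44 m
M_R = s_u·L_a·R = 54·12.44·6.9 = 4635.2 kN·m/m
M_D = W·d = 571·2.35 = 1341.9 kN·m/m
FS = M_R / M_D = 4635.2 / 1341.9 = 3.454

FS = 3.45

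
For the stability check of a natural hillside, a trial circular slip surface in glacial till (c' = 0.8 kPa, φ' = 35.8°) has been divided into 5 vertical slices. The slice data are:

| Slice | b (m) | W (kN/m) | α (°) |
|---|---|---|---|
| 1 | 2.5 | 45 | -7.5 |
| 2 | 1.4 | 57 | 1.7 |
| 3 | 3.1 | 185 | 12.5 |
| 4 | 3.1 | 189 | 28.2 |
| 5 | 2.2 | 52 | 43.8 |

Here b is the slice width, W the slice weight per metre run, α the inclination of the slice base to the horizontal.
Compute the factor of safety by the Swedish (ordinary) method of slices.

FS = 2.24

Ordinary method of slices: FS = Σ[c'·Δl_i + (W_i cosα_i)·tanφ'] / Σ W_i sinα_i, with Δl_i = b_i / cosα_i.
Slice 1: Δl = 2.5/cos(-7.5°) = 2.522 m; N'_1 = 45·cos(-7.5°) = 44.6; c'Δl = 2.02; W sinα = -5.9
Slice 2: Δl = 1.4/cos1.7° = 1.401 m; N'_2 = 57·cos1.7° = 57.0; c'Δl = 1.12; W sinα = 1.7
Slice 3: Δl = 3.1/cos12.5° = 3.175 m; N'_3 = 185·cos12.5° = 180.6; c'Δl = 2.54; W sinα = 40.0
Slice 4: Δl = 3.1/cos28.2° = 3.518 m; N'_4 = 189·cos28.2° = 166.6; c'Δl = 2.81; W sinα = 89.3
Slice 5: Δl = 2.2/cos43.8° = 3.048 m; N'_5 = 52·cos43.8° = 37.5; c'Δl = 2.44; W sinα = 36.0
Σc'Δl = 10.9 kN/m; ΣN' = 486.3 kN/m; ΣW sinα = 161.2 kN/m
Resisting = 10.9 + 486.3·tan35.8° = 10.9 + 350.7 = 361.7 kN/m
FS = 361.7 / 161.2 = 2.244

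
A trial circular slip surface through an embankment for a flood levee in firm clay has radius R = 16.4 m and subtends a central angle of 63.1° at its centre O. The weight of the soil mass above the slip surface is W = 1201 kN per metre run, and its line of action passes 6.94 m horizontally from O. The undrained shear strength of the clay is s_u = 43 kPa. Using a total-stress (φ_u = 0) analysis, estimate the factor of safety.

FS = 1.53

Taking moments about the centre O, the resisting moment is provided by the undrained shear strength acting along the arc:
Arc length L_a = R·θ = 16.4·(63.1°·π/180) = 16.4·1.1013 = 18.06 m
M_R = s_u·L_a·R = 43·18.06·16.4 = 12736.9 kN·m/m
M_D = W·d = 1201·6.94 = 8334.9 kN·m/m
FS = M_R / M_D = 12736.9 / 8334.9 = 1.528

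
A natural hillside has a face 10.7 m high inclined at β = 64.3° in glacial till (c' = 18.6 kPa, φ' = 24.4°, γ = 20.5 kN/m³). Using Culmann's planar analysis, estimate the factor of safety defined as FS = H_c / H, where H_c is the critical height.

H_c = (4c'/γ) · sinβ cosφ' / [1 − cos(β − φ')]
    = (4·18.6/20.5) · sin64.3°·cos24.4° / [1 − cos39.9°]
    = 3.629 · 0.8206 / 0.2328 = 12.79 m
FS = H_c / H = 12.79 / 10.7 = 1.195

FS = 1.20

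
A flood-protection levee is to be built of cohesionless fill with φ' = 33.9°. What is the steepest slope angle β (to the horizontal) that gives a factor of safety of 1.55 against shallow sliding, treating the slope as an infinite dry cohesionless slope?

β = 23.4°

For an infinite dry cohesionless slope FS = tanφ'/tanβ, so tanβ = tanφ' / FS.
tanβ = tan33.9° / 1.55 = 0.6720 / 1.55 = 0.4335
β = arctan(0.4335) = 23.44°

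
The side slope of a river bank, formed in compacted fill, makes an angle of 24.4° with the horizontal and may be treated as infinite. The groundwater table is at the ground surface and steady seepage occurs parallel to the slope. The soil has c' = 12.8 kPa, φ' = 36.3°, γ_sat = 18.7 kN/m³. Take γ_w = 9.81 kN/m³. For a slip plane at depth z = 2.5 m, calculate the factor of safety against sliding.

With seepage parallel to the slope and the water table at the surface, the effective normal stress on the slip plane uses the buoyant unit weight γ' = γ_sat − γ_w while the driving shear stress uses γ_sat:
FS = [c' + γ' z cos²β tanφ'] / [γ_sat z sinβ cosβ]
γ' = 18.7 − 9.81 = 8.89 kN/m³
Numerator = 12.8 + 8.89·2.5·cos²24.4°·tan36.3° = 12.8 + 8.89·2.5·0.8293·0.7346 = 26.340 kPa
Denominator = 18.7·2.5·sin24.4°·cos24.4° = 18.7·2.5·0.4131·0.9107 = 17.588 kPa
FS = 26.340 / 17.588 = 1.498

FS = 1.50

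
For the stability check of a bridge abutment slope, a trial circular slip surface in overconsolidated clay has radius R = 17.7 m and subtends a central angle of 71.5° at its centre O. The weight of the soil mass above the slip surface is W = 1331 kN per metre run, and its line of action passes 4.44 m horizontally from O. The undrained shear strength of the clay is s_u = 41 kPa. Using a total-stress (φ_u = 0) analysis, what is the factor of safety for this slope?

Taking moments about the centre O, the resisting moment is provided by the undrained shear strength acting along the arc:
Arc length L_a = R·θ = 17.7·(71.5°·π/180) = 17.7·1.2479 = 22.09 m
M_R = s_u·L_a·R = 41·22.09·17.7 = 16029.3 kN·m/m
M_D = W·d = 1331·4.44 = 5909.6 kN·m/m
FS = M_R / M_D = 16029.3 / 5909.6 = 2.712

FS = 2.71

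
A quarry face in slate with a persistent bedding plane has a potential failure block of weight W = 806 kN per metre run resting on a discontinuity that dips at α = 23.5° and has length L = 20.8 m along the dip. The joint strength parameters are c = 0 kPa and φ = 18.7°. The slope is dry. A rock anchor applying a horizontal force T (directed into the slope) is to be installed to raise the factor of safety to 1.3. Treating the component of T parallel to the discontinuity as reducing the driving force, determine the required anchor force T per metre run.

T = 126 kN/m

Resolving forces along and normal to the sliding plane, with the horizontal anchor force T adding T·sinα to the effective normal force and T·cosα acting up the plane against the driving force:
FS = [cL + (W cosα + T sinα) tanφ] / [W sinα − T cosα]
Without the anchor: N' = 739.2 kN/m, driving T_d = 321.4 kN/m, resisting R = 0·20.8 + 739.2·tan18.7° = 250.2 kN/m, FS = 0.78.
Setting FS = 1.3 and solving for T:
1.3·(321.4 − T cos23.5°) = 250.2 + T sin23.5°·tan18.7°
T·(sin23.5°·tan18.7° + 1.3·cos23.5°) = 1.3·321.4 − 250.2
T·(0.3987·0.3385 + 1.3·0.9171) = 417.8 − 250.2 = 167.6
T·1.3271 = 167.6
T = 126.3 kN/m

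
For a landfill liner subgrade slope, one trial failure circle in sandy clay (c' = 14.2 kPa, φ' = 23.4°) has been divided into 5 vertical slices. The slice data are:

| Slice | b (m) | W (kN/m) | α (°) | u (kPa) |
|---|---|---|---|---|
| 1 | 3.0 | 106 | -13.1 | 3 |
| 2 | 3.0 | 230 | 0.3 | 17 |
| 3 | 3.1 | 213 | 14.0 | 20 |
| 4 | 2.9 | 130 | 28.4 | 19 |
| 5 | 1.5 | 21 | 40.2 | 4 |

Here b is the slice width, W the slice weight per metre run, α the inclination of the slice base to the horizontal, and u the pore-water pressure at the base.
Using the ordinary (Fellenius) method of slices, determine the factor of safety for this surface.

Ordinary method of slices: FS = Σ[c'·Δl_i + (W_i cosα_i − u_i·Δl_i)·tanφ'] / Σ W_i sinα_i, with Δl_i = b_i / cosα_i.
Slice 1: Δl = 3.0/cos(-13.1°) = 3.080 m; N'_1 = 106·cos(-13.1°) − 3·3.080 = 94.0; c'Δl = 43.74; W sinα = -24.0
Slice 2: Δl = 3.0/cos0.3° = 3.000 m; N'_2 = 230·cos0.3° − 17·3.000 = 179.0; c'Δl = 42.60; W sinα = 1.2
Slice 3: Δl = 3.1/cos14.0° = 3.195 m; N'_3 = 213·cos14.0° − 20·3.195 = 142.8; c'Δl = 45.37; W sinα = 51.5
Slice 4: Δl = 2.9/cos28.4° = 3.297 m; N'_4 = 130·cos28.4° − 19·3.297 = 51.7; c'Δl = 46.81; W sinα = 61.8
Slice 5: Δl = 1.5/cos40.2° = 1.964 m; N'_5 = 21·cos40.2° − 4·1.964 = 8.2; c'Δl = 27.89; W sinα = 13.6
Σc'Δl = 206.4 kN/m; ΣN' = 475.7 kN/m; ΣW sinα = 104.1 kN/m
Resisting = 206.4 + 475.7·tan23.4° = 206.4 + 205.8 = 412.2 kN/m
FS = 412.2 / 104.1 = 3.960

FS = 3.96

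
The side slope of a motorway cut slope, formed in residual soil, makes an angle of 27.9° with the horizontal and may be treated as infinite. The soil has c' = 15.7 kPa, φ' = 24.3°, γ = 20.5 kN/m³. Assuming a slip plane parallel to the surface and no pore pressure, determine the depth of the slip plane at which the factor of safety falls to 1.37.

z = 3.58 m

Setting FS = 1.37 in FS = [c' + γz cos²β tanφ'] / [γz sinβ cosβ] and solving for z:
z = c' / [γ cosβ (FS·sinβ − cosβ·tanφ')]
  = 15.7 / [20.5·cos27.9°·(1.37·sin27.9° − cos27.9°·tan24.3°)]
  = 15.7 / [20.5·0.8838·(1.37·0.4679 − 0.8838·0.4515)]
  = 15.7 / 4.3849 = 3.580 m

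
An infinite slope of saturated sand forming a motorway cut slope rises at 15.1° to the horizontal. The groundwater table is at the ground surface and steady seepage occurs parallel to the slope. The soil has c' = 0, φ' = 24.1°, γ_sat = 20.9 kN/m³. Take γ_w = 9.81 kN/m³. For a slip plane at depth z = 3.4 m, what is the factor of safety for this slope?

With seepage parallel to the slope and the water table at the surface, the effective normal stress on the slip plane uses the buoyant unit weight γ' = γ_sat − γ_w while the driving shear stress uses γ_sat:
FS = [c' + γ' z cos²β tanφ'] / [γ_sat z sinβ cosβ]
(For c' = 0 this reduces to FS = (γ'/γ_sat)·tanφ'/tanβ.)
γ' = 20.9 − 9.81 = 11.09 kN/m³
Numerator = 0.0 + 11.09·3.4·cos²15.1°·tan24.1° = 0.0 + 11.09·3.4·0.9321·0.4473 = 15.722 kPa
Denominator = 20.9·3.4·sin15.1°·cos15.1° = 20.9·3.4·0.2605·0.9655 = 17.872 kPa
FS = 15.722 / 17.872 = 0.880

FS = 0.88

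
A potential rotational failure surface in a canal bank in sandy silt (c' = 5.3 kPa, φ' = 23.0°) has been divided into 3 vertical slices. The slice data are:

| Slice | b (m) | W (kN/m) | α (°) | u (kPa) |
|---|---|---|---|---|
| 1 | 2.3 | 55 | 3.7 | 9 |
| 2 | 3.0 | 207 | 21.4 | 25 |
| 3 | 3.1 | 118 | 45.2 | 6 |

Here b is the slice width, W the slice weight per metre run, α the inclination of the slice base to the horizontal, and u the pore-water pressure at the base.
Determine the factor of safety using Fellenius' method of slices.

FS = 0.85

Ordinary method of slices: FS = Σ[c'·Δl_i + (W_i cosα_i − u_i·Δl_i)·tanφ'] / Σ W_i sinα_i, with Δl_i = b_i / cosα_i.
Slice 1: Δl = 2.3/cos3.7° = 2.305 m; N'_1 = 55·cos3.7° − 9·2.305 = 34.1; c'Δl = 12.22; W sinα = 3.5
Slice 2: Δl = 3.0/cos21.4° = 3.222 m; N'_2 = 207·cos21.4° − 25·3.222 = 112.2; c'Δl = 17.08; W sinα = 75.5
Slice 3: Δl = 3.1/cos45.2° = 4.399 m; N'_3 = 118·cos45.2° − 6·4.399 = 56.8; c'Δl = 23.32; W sinα = 83.7
Σc'Δl = 52.6 kN/m; ΣN' = 203.1 kN/m; ΣW sinα = 162.8 kN/m
Resisting = 52.6 + 203.1·tan23.0° = 52.6 + 86.2 = 138.8 kN/m
FS = 138.8 / 162.8 = 0.853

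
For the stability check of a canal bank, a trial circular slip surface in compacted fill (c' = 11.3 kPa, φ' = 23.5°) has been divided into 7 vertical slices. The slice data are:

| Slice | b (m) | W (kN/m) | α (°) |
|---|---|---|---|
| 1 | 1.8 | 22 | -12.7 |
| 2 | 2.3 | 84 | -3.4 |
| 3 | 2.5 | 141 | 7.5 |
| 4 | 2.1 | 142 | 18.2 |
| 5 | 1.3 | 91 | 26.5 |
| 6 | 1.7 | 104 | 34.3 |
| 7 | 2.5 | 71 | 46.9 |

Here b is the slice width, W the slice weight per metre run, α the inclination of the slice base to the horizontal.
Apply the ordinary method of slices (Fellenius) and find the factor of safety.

Ordinary method of slices: FS = Σ[c'·Δl_i + (W_i cosα_i)·tanφ'] / Σ W_i sinα_i, with Δl_i = b_i / cosα_i.
Slice 1: Δl = 1.8/cos(-12.7°) = 1.845 m; N'_1 = 22·cos(-12.7°) = 21.5; c'Δl = 20.85; W sinα = -4.8
Slice 2: Δl = 2.3/cos(-3.4°) = 2.304 m; N'_2 = 84·cos(-3.4°) = 83.9; c'Δl = 26.04; W sinα = -5.0
Slice 3: Δl = 2.5/cos7.5° = 2.522 m; N'_3 = 141·cos7.5° = 139.8; c'Δl = 28.49; W sinα = 18.4
Slice 4: Δl = 2.1/cos18.2° = 2.211 m; N'_4 = 142·cos18.2° = 134.9; c'Δl = 24.98; W sinα = 44.4
Slice 5: Δl = 1.3/cos26.5° = 1.453 m; N'_5 = 91·cos26.5° = 81.4; c'Δl = 16.41; W sinα = 40.6
Slice 6: Δl = 1.7/cos34.3° = 2.058 m; N'_6 = 104·cos34.3° = 85.9; c'Δl = 23.25; W sinα = 58.6
Slice 7: Δl = 2.5/cos46.9° = 3.659 m; N'_7 = 71·cos46.9° = 48.5; c'Δl = 41.35; W sinα = 51.8
Σc'Δl = 181.4 kN/m; ΣN' = 595.9 kN/m; ΣW sinα = 204.0 kN/m
Resisting = 181.4 + 595.9·tan23.5° = 181.4 + 259.1 = 440.5 kN/m
FS = 440.5 / 204.0 = 2.159

FS = 2.16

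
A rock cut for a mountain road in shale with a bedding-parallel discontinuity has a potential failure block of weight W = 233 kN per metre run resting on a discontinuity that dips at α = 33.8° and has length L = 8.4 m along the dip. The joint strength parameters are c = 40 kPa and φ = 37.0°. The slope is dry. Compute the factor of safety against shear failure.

FS = 3.72

Resolving the block weight along and normal to the plane and applying the Mohr–Coulomb strength on the joint:
N' = W cosα = 233·cos33.8° = 193.6 kN/m
Driving force T = W sinα = 233·sin33.8° = 129.6 kN/m
Resisting force R = c·L + N'·tanφ = 40·8.4 + 193.6·tan37.0° = 336.0 + 145.9 = 481.9 kN/m
FS = R / T = 481.9 / 129.6 = 3.718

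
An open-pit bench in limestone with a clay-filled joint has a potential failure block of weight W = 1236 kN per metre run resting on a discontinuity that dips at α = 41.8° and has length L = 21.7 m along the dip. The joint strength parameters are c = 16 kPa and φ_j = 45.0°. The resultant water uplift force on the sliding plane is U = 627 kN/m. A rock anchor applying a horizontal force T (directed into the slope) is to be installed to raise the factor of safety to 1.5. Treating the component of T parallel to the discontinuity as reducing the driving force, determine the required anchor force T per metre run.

T = 333 kN/m

Resolving forces along and normal to the sliding plane, with the horizontal anchor force T adding T·sinα to the effective normal force and T·cosα acting up the plane against the driving force:
FS = [cL + (W cosα − U + T sinα) tanφ_j] / [W sinα − T cosα]
Without the anchor: N' = 294.4 kN/m, driving T_d = 823.8 kN/m, resisting R = 16·21.7 + 294.4·tan45.0° = 641.6 kN/m, FS = 0.78.
Setting FS = 1.5 and solving for T:
1.5·(823.8 − T cos41.8°) = 641.6 + T sin41.8°·tan45.0°
T·(sin41.8°·tan45.0° + 1.5·cos41.8°) = 1.5·823.8 − 641.6
T·(0.6665·1.0000 + 1.5·0.7455) = 1235.8 − 641.6 = 594.1
T·1.7847 = 594.1
T = 332.9 kN/m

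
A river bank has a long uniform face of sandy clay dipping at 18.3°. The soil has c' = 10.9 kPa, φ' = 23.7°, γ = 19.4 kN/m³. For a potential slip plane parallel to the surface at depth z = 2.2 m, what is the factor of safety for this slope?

For an infinite slope with a slip plane parallel to the surface (no pore pressure): FS = [c' + γz cos²β tanφ'] / [γz sinβ cosβ].
γz = 19.4·2.2 = 42.68 kN/m²
Numerator = 10.9 + 42.68·cos²18.3°·tan23.7° = 10.9 + 42.68·0.9014·0.4390 = 27.788 kPa
Denominator = 42.68·sin18.3°·cos18.3° = 42.68·0.3140·0.9494 = 12.723 kPa
FS = 27.788 / 12.723 = 2.184

FS = 2.18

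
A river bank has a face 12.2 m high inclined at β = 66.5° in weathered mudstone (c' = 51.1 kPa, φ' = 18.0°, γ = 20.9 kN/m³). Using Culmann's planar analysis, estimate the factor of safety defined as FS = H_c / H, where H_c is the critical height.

H_c = (4c'/γ) · sinβ cosφ' / [1 − cos(β − φ')]
    = (4·51.1/20.9) · sin66.5°·cos18.0° / [1 − cos48.5°]
    = 9.780 · 0.8722 / 0.3374 = 25.28 m
FS = H_c / H = 25.28 / 12.2 = 2.072

FS = 2.07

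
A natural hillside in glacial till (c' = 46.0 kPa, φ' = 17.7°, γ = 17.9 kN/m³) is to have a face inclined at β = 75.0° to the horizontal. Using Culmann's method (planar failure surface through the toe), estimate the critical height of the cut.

Culmann's analysis gives the critical failure plane at α_cr = (β + φ')/2 = (75.0 + 17.7)/2 = 46.4°, and the critical height
H_c = (4c'/γ) · sinβ cosφ' / [1 − cos(β − φ')]
    = (4·46.0/17.9) · sin75.0°·cos17.7° / [1 − cos(57.3°)]
    = 10.279 · 0.9659·0.9527 / [1 − 0.5402]
    = 10.279 · 0.9202 / 0.4598
    = 20.57 m

H_c = 20.57 m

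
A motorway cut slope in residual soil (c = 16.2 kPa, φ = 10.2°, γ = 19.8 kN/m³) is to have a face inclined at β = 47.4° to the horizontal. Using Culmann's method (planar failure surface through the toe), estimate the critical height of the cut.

H_c = 11.65 m

Culmann's analysis gives the critical failure plane at α_cr = (β + φ)/2 = (47.4 + 10.2)/2 = 28.8°, and the critical height
H_c = (4c/γ) · sinβ cosφ / [1 − cos(β − φ)]
    = (4·16.2/19.8) · sin47.4°·cos10.2° / [1 − cos(37.2°)]
    = 3.273 · 0.7361·0.9842 / [1 − 0.7965]
    = 3.273 · 0.7245 / 0.2035
    = 11.65 m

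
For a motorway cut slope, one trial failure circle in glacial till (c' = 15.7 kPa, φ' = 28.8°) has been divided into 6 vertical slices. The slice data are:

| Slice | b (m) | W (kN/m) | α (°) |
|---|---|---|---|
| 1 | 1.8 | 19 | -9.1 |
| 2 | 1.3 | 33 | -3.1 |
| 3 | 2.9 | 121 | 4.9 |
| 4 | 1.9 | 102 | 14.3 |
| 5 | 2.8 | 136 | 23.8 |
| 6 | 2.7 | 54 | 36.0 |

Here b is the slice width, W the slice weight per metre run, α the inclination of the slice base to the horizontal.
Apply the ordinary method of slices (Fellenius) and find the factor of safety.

Ordinary method of slices: FS = Σ[c'·Δl_i + (W_i cosα_i)·tanφ'] / Σ W_i sinα_i, with Δl_i = b_i / cosα_i.
Slice 1: Δl = 1.8/cos(-9.1°) = 1.823 m; N'_1 = 19·cos(-9.1°) = 18.8; c'Δl = 28.62; W sinα = -3.0
Slice 2: Δl = 1.3/cos(-3.1°) = 1.302 m; N'_2 = 33·cos(-3.1°) = 33.0; c'Δl = 20.44; W sinα = -1.8
Slice 3: Δl = 2.9/cos4.9° = 2.911 m; N'_3 = 121·cos4.9° = 120.6; c'Δl = 45.70; W sinα = 10.3
Slice 4: Δl = 1.9/cos14.3° = 1.961 m; N'_4 = 102·cos14.3° = 98.8; c'Δl = 30.78; W sinα = 25.2
Slice 5: Δl = 2.8/cos23.8° = 3.060 m; N'_5 = 136·cos23.8° = 124.4; c'Δl = 48.05; W sinα = 54.9
Slice 6: Δl = 2.7/cos36.0° = 3.337 m; N'_6 = 54·cos36.0° = 43.7; c'Δl = 52.40; W sinα = 31.7
Σc'Δl = 226.0 kN/m; ΣN' = 439.2 kN/m; ΣW sinα = 117.4 kN/m
Resisting = 226.0 + 439.2·tan28.8° = 226.0 + 241.5 = 467.5 kN/m
FS = 467.5 / 117.4 = 3.983

FS = 3.98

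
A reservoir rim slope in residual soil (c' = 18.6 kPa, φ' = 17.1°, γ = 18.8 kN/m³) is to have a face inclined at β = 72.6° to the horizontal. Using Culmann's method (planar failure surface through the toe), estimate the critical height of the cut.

Culmann's analysis gives the critical failure plane at α_cr = (β + φ')/2 = (72.6 + 17.1)/2 = 44.8°, and the critical height
H_c = (4c'/γ) · sinβ cosφ' / [1 − cos(β − φ')]
    = (4·18.6/18.8) · sin72.6°·cos17.1° / [1 − cos(55.5°)]
    = 3.957 · 0.9542·0.9558 / [1 − 0.5664]
    = 3.957 · 0.9121 / 0.4336
    = 8.32 m

H_c = 8.32 m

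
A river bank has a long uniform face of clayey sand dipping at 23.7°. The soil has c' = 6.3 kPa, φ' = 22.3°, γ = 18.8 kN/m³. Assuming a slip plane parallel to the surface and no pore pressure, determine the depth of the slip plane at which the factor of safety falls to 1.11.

z = 5.18 m

Setting FS = 1.11 in FS = [c' + γz cos²β tanφ'] / [γz sinβ cosβ] and solving for z:
z = c' / [γ cosβ (FS·sinβ − cosβ·tanφ')]
  = 6.3 / [18.8·cos23.7°·(1.11·sin23.7° − cos23.7°·tan22.3°)]
  = 6.3 / [18.8·0.9157·(1.11·0.4019 − 0.9157·0.4101)]
  = 6.3 / 1.2157 = 5.182 m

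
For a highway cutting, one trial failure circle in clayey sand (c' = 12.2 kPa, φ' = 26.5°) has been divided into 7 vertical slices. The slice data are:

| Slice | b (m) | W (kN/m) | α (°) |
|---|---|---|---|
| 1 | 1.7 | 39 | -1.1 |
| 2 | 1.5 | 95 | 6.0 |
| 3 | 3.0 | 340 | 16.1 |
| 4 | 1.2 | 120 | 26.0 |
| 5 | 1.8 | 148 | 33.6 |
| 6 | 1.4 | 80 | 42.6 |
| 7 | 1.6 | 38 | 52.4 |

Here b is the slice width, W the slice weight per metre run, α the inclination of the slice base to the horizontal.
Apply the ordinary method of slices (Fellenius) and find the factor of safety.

FS = 1.74

Ordinary method of slices: FS = Σ[c'·Δl_i + (W_i cosα_i)·tanφ'] / Σ W_i sinα_i, with Δl_i = b_i / cosα_i.
Slice 1: Δl = 1.7/cos(-1.1°) = 1.700 m; N'_1 = 39·cos(-1.1°) = 39.0; c'Δl = 20.74; W sinα = -0.7
Slice 2: Δl = 1.5/cos6.0° = 1.508 m; N'_2 = 95·cos6.0° = 94.5; c'Δl = 18.40; W sinα = 9.9
Slice 3: Δl = 3.0/cos16.1° = 3.122 m; N'_3 = 340·cos16.1° = 326.7; c'Δl = 38.09; W sinα = 94.3
Slice 4: Δl = 1.2/cos26.0° = 1.335 m; N'_4 = 120·cos26.0° = 107.9; c'Δl = 16.29; W sinα = 52.6
Slice 5: Δl = 1.8/cos33.6° = 2.161 m; N'_5 = 148·cos33.6° = 123.3; c'Δl = 26.37; W sinα = 81.9
Slice 6: Δl = 1.4/cos42.6° = 1.902 m; N'_6 = 80·cos42.6° = 58.9; c'Δl = 23.20; W sinα = 54.2
Slice 7: Δl = 1.6/cos52.4° = 2.622 m; N'_7 = 38·cos52.4° = 23.2; c'Δl = 31.99; W sinα = 30.1
Σc'Δl = 175.1 kN/m; ΣN' = 773.3 kN/m; ΣW sinα = 322.2 kN/m
Resisting = 175.1 + 773.3·tan26.5° = 175.1 + 385.6 = 560.7 kN/m
FS = 560.7 / 322.2 = 1.740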